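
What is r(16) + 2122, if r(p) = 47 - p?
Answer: 2153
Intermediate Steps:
r(16) + 2122 = (47 - 1*16) + 2122 = (47 - 16) + 2122 = 31 + 2122 = 2153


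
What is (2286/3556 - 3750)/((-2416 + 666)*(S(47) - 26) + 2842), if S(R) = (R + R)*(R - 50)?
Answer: -17497/2528596 ≈ -0.0069197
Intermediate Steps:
S(R) = 2*R*(-50 + R) (S(R) = (2*R)*(-50 + R) = 2*R*(-50 + R))
(2286/3556 - 3750)/((-2416 + 666)*(S(47) - 26) + 2842) = (2286/3556 - 3750)/((-2416 + 666)*(2*47*(-50 + 47) - 26) + 2842) = (2286*(1/3556) - 3750)/(-1750*(2*47*(-3) - 26) + 2842) = (9/14 - 3750)/(-1750*(-282 - 26) + 2842) = -52491/(14*(-1750*(-308) + 2842)) = -52491/(14*(539000 + 2842)) = -52491/14/541842 = -52491/14*1/541842 = -17497/2528596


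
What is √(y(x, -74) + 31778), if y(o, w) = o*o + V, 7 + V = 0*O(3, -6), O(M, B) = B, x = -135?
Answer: 2*√12499 ≈ 223.60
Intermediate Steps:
V = -7 (V = -7 + 0*(-6) = -7 + 0 = -7)
y(o, w) = -7 + o² (y(o, w) = o*o - 7 = o² - 7 = -7 + o²)
√(y(x, -74) + 31778) = √((-7 + (-135)²) + 31778) = √((-7 + 18225) + 31778) = √(18218 + 31778) = √49996 = 2*√12499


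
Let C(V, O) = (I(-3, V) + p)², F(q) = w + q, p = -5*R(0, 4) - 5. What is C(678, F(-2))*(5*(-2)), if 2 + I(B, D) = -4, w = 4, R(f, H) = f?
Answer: -1210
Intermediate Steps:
I(B, D) = -6 (I(B, D) = -2 - 4 = -6)
p = -5 (p = -5*0 - 5 = 0 - 5 = -5)
F(q) = 4 + q
C(V, O) = 121 (C(V, O) = (-6 - 5)² = (-11)² = 121)
C(678, F(-2))*(5*(-2)) = 121*(5*(-2)) = 121*(-10) = -1210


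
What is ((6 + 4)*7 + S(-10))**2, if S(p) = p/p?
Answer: 5041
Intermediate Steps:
S(p) = 1
((6 + 4)*7 + S(-10))**2 = ((6 + 4)*7 + 1)**2 = (10*7 + 1)**2 = (70 + 1)**2 = 71**2 = 5041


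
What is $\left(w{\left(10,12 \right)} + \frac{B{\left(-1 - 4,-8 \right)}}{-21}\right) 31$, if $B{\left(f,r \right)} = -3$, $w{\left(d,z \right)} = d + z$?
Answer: $\frac{4805}{7} \approx 686.43$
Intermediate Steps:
$\left(w{\left(10,12 \right)} + \frac{B{\left(-1 - 4,-8 \right)}}{-21}\right) 31 = \left(\left(10 + 12\right) - \frac{3}{-21}\right) 31 = \left(22 - - \frac{1}{7}\right) 31 = \left(22 + \frac{1}{7}\right) 31 = \frac{155}{7} \cdot 31 = \frac{4805}{7}$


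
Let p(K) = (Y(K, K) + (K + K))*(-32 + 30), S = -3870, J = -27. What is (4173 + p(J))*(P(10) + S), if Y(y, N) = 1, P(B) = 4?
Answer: -16542614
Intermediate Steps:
p(K) = -2 - 4*K (p(K) = (1 + (K + K))*(-32 + 30) = (1 + 2*K)*(-2) = -2 - 4*K)
(4173 + p(J))*(P(10) + S) = (4173 + (-2 - 4*(-27)))*(4 - 3870) = (4173 + (-2 + 108))*(-3866) = (4173 + 106)*(-3866) = 4279*(-3866) = -16542614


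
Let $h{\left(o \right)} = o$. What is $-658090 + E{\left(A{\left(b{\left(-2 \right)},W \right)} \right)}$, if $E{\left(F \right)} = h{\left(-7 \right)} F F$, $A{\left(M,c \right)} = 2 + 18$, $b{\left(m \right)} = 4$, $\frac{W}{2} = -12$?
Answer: $-660890$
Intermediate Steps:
$W = -24$ ($W = 2 \left(-12\right) = -24$)
$A{\left(M,c \right)} = 20$
$E{\left(F \right)} = - 7 F^{2}$ ($E{\left(F \right)} = - 7 F F = - 7 F^{2}$)
$-658090 + E{\left(A{\left(b{\left(-2 \right)},W \right)} \right)} = -658090 - 7 \cdot 20^{2} = -658090 - 2800 = -660890$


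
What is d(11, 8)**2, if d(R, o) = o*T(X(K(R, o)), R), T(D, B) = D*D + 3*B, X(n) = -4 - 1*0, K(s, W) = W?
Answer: 153664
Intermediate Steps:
X(n) = -4 (X(n) = -4 + 0 = -4)
T(D, B) = D**2 + 3*B
d(R, o) = o*(16 + 3*R) (d(R, o) = o*((-4)**2 + 3*R) = o*(16 + 3*R))
d(11, 8)**2 = (8*(16 + 3*11))**2 = (8*(16 + 33))**2 = (8*49)**2 = 392**2 = 153664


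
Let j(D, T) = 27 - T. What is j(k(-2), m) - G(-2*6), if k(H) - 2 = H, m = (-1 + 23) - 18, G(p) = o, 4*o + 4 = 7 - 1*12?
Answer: 101/4 ≈ 25.250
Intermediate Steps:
o = -9/4 (o = -1 + (7 - 1*12)/4 = -1 + (7 - 12)/4 = -1 + (1/4)*(-5) = -1 - 5/4 = -9/4 ≈ -2.2500)
G(p) = -9/4
m = 4 (m = 22 - 18 = 4)
k(H) = 2 + H
j(k(-2), m) - G(-2*6) = (27 - 1*4) - 1*(-9/4) = (27 - 4) + 9/4 = 23 + 9/4 = 101/4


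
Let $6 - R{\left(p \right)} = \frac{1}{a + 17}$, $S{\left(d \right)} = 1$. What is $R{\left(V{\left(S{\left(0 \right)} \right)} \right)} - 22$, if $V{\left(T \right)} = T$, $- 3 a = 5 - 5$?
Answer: $- \frac{273}{17} \approx -16.059$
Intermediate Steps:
$a = 0$ ($a = - \frac{5 - 5}{3} = \left(- \frac{1}{3}\right) 0 = 0$)
$R{\left(p \right)} = \frac{101}{17}$ ($R{\left(p \right)} = 6 - \frac{1}{0 + 17} = 6 - \frac{1}{17} = \frac{101}{17}$)
$R{\left(V{\left(S{\left(0 \right)} \right)} \right)} - 22 = \frac{101}{17} - 22 = - \frac{273}{17}$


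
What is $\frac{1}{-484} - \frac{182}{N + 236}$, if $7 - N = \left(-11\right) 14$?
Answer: $- \frac{88485}{192148} \approx -0.4605$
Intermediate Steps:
$N = 161$ ($N = 7 - \left(-11\right) 14 = 7 - -154 = 7 + 154 = 161$)
$\frac{1}{-484} - \frac{182}{N + 236} = \frac{1}{-484} - \frac{182}{161 + 236} = - \frac{1}{484} - \frac{182}{397} = - \frac{88485}{192148}$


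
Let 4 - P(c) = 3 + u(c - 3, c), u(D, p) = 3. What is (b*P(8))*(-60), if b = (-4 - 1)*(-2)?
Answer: 1200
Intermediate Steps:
b = 10 (b = -5*(-2) = 10)
P(c) = -2 (P(c) = 4 - (3 + 3) = 4 - 1*6 = 4 - 6 = -2)
(b*P(8))*(-60) = (10*(-2))*(-60) = -20*(-60) = 1200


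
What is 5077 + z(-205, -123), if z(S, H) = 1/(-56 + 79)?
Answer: 116772/23 ≈ 5077.0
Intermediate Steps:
z(S, H) = 1/23
5077 + z(-205, -123) = 5077 + 1/23 = 116772/23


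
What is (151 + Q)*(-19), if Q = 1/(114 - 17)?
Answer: -278312/97 ≈ -2869.2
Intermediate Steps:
Q = 1/97 ≈ 0.010309
(151 + Q)*(-19) = (151 + 1/97)*(-19) = (14648/97)*(-19) = -278312/97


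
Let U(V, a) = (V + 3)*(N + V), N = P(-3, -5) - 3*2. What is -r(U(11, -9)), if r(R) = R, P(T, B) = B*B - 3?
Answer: -378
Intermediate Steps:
P(T, B) = -3 + B**2 (P(T, B) = B**2 - 3 = -3 + B**2)
N = 16 (N = (-3 + (-5)**2) - 3*2 = (-3 + 25) - 6 = 22 - 6 = 16)
U(V, a) = (3 + V)*(16 + V) (U(V, a) = (V + 3)*(16 + V) = (3 + V)*(16 + V))
-r(U(11, -9)) = -(48 + 11**2 + 19*11) = -(48 + 121 + 209) = -1*378 = -378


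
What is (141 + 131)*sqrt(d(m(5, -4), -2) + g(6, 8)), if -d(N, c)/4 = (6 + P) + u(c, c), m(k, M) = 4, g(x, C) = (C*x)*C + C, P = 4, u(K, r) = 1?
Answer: 544*sqrt(87) ≈ 5074.1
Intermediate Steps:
g(x, C) = C + x*C**2 (g(x, C) = x*C**2 + C = C + x*C**2)
d(N, c) = -44 (d(N, c) = -4*((6 + 4) + 1) = -4*(10 + 1) = -4*11 = -44)
(141 + 131)*sqrt(d(m(5, -4), -2) + g(6, 8)) = (141 + 131)*sqrt(-44 + 8*(1 + 8*6)) = 272*sqrt(-44 + 8*(1 + 48)) = 272*sqrt(-44 + 8*49) = 272*sqrt(-44 + 392) = 272*sqrt(348) = 272*(2*sqrt(87)) = 544*sqrt(87)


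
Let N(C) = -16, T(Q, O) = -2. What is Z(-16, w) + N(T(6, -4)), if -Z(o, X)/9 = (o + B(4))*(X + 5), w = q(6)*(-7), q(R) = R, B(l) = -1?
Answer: -5677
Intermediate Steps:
w = -42 (w = 6*(-7) = -42)
Z(o, X) = -9*(-1 + o)*(5 + X) (Z(o, X) = -9*(o - 1)*(X + 5) = -9*(-1 + o)*(5 + X))
Z(-16, w) + N(T(6, -4)) = (45 - 45*(-16) + 9*(-42) - 9*(-42)*(-16)) - 16 = (45 + 720 - 378 - 6048) - 16 = -5661 - 16 = -5677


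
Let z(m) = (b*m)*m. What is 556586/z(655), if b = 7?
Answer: 556586/3003175 ≈ 0.18533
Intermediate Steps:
z(m) = 7*m**2 (z(m) = (7*m)*m = 7*m**2)
556586/z(655) = 556586/((7*655**2)) = 556586/((7*429025)) = 556586/3003175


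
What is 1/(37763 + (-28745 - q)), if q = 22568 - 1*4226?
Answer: -1/9324 ≈ -0.00010725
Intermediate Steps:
q = 18342 (q = 22568 - 4226 = 18342)
1/(37763 + (-28745 - q)) = 1/(37763 + (-28745 - 1*18342)) = 1/(37763 + (-28745 - 18342)) = 1/(37763 - 47087) = 1/(-9324) = -1/9324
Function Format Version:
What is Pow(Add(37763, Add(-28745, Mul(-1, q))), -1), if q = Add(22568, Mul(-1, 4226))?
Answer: Rational(-1, 9324) ≈ -0.00010725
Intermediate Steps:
q = 18342 (q = Add(22568, -4226) = 18342)
Pow(Add(37763, Add(-28745, Mul(-1, q))), -1) = Pow(Add(37763, Add(-28745, Mul(-1, 18342))), -1) = Pow(Add(37763, Add(-28745, -18342)), -1) = Pow(Add(37763, -47087), -1) = Pow(-9324, -1) = Rational(-1, 9324)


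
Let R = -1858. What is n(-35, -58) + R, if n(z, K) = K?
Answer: -1916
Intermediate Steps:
n(-35, -58) + R = -58 - 1858 = -1916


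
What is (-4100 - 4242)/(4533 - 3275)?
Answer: -4171/629 ≈ -6.6312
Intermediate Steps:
(-4100 - 4242)/(4533 - 3275) = -8342/1258 = -8342*1/1258 = -4171/629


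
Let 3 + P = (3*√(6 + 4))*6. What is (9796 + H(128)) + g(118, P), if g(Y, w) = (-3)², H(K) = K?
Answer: 9933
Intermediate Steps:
P = -3 + 18*√10 (P = -3 + (3*√(6 + 4))*6 = -3 + (3*√10)*6 = -3 + 18*√10 ≈ 53.921)
g(Y, w) = 9
(9796 + H(128)) + g(118, P) = (9796 + 128) + 9 = 9924 + 9 = 9933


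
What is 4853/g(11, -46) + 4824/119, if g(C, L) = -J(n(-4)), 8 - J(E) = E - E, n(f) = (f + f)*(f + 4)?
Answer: -538915/952 ≈ -566.09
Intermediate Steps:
n(f) = 2*f*(4 + f) (n(f) = (2*f)*(4 + f) = 2*f*(4 + f))
J(E) = 8 (J(E) = 8 - (E - E) = 8 - 1*0 = 8 + 0 = 8)
g(C, L) = -8 (g(C, L) = -1*8 = -8)
4853/g(11, -46) + 4824/119 = 4853/(-8) + 4824/119 = 4853*(-⅛) + 4824*(1/119) = -4853/8 + 4824/119 = -538915/952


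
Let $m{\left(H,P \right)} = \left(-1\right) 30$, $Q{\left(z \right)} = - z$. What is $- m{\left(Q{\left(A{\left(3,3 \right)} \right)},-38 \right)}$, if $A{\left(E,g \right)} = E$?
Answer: $30$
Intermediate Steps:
$m{\left(H,P \right)} = -30$
$- m{\left(Q{\left(A{\left(3,3 \right)} \right)},-38 \right)} = \left(-1\right) \left(-30\right) = 30$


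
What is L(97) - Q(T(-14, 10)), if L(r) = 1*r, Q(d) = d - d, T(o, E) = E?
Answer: 97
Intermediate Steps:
Q(d) = 0
L(r) = r
L(97) - Q(T(-14, 10)) = 97 - 1*0 = 97 + 0 = 97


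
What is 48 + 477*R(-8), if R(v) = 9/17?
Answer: 5109/17 ≈ 300.53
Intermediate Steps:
R(v) = 9/17 (R(v) = 9*(1/17) = 9/17)
48 + 477*R(-8) = 48 + 477*(9/17) = 48 + 4293/17 = 5109/17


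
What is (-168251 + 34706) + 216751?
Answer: 83206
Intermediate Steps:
(-168251 + 34706) + 216751 = -133545 + 216751 = 83206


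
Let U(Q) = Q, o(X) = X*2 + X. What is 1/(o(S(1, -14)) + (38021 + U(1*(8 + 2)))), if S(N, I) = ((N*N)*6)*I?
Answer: 1/37779 ≈ 2.6470e-5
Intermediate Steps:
S(N, I) = 6*I*N² (S(N, I) = (N²*6)*I = (6*N²)*I = 6*I*N²)
o(X) = 3*X (o(X) = 2*X + X = 3*X)
1/(o(S(1, -14)) + (38021 + U(1*(8 + 2)))) = 1/(3*(6*(-14)*1²) + (38021 + 1*(8 + 2))) = 1/(3*(6*(-14)*1) + (38021 + 1*10)) = 1/(3*(-84) + (38021 + 10)) = 1/(-252 + 38031) = 1/37779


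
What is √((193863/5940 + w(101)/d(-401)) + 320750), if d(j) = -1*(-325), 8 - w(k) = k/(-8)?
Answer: √23614867580590/8580 ≈ 566.38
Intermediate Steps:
w(k) = 8 + k/8 (w(k) = 8 - k/(-8) = 8 - k*(-1)/8 = 8 - (-1)*k/8 = 8 + k/8)
d(j) = 325
√((193863/5940 + w(101)/d(-401)) + 320750) = √((193863/5940 + (8 + (⅛)*101)/325) + 320750) = √((193863*(1/5940) + (8 + 101/8)*(1/325)) + 320750) = √((64621/1980 + (165/8)*(1/325)) + 320750) = √((64621/1980 + 33/520) + 320750) = √(1683413/51480 + 320750) = √(16513893413/51480) = √23614867580590/8580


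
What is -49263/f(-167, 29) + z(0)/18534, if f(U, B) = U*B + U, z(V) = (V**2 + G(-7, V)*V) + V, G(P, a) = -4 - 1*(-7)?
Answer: 16421/1670 ≈ 9.8329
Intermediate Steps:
G(P, a) = 3 (G(P, a) = -4 + 7 = 3)
z(V) = V**2 + 4*V (z(V) = (V**2 + 3*V) + V = V**2 + 4*V)
f(U, B) = U + B*U (f(U, B) = B*U + U = U + B*U)
-49263/f(-167, 29) + z(0)/18534 = -49263*(-1/(167*(1 + 29))) + (0*(4 + 0))/18534 = -49263/((-167*30)) + (0*4)*(1/18534) = -49263/(-5010) + 0*(1/18534) = -49263*(-1/5010) + 0 = 16421/1670 + 0 = 16421/1670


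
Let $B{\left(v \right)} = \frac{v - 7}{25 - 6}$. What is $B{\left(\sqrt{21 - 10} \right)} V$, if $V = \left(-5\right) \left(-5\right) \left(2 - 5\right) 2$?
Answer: $\frac{1050}{19} - \frac{150 \sqrt{11}}{19} \approx 29.079$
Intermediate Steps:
$V = -150$ ($V = 25 \left(\left(-3\right) 2\right) = 25 \left(-6\right) = -150$)
$B{\left(v \right)} = - \frac{7}{19} + \frac{v}{19}$ ($B{\left(v \right)} = \frac{-7 + v}{19} = \left(-7 + v\right) \frac{1}{19} = - \frac{7}{19} + \frac{v}{19}$)
$B{\left(\sqrt{21 - 10} \right)} V = \left(- \frac{7}{19} + \frac{\sqrt{21 - 10}}{19}\right) \left(-150\right) = \left(- \frac{7}{19} + \frac{\sqrt{11}}{19}\right) \left(-150\right) = \frac{1050}{19} - \frac{150 \sqrt{11}}{19}$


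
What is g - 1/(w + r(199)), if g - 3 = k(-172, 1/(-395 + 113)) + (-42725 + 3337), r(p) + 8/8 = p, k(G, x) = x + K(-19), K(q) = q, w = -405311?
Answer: -4501586892695/114241866 ≈ -39404.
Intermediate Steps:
k(G, x) = -19 + x (k(G, x) = x - 19 = -19 + x)
r(p) = -1 + p
g = -11111929/282 (g = 3 + ((-19 + 1/(-395 + 113)) + (-42725 + 3337)) = 3 + ((-19 + 1/(-282)) - 39388) = 3 + ((-19 - 1/282) - 39388) = 3 + (-5359/282 - 39388) = 3 - 11112775/282 = -11111929/282 ≈ -39404.)
g - 1/(w + r(199)) = -11111929/282 - 1/(-405311 + (-1 + 199)) = -11111929/282 - 1/(-405311 + 198) = -11111929/282 - 1/(-405113) = -11111929/282 - 1*(-1/405113) = -11111929/282 + 1/405113 = -4501586892695/114241866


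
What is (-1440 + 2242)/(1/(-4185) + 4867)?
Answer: 4185/25397 ≈ 0.16478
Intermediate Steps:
(-1440 + 2242)/(1/(-4185) + 4867) = 802/(-1/4185 + 4867) = 802/(20368394/4185) = 802*(4185/20368394) = 4185/25397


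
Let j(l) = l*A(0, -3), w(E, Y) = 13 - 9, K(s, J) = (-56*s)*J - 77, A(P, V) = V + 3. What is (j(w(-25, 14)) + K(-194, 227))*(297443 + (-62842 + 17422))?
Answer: 621501571173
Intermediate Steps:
A(P, V) = 3 + V
K(s, J) = -77 - 56*J*s (K(s, J) = -56*J*s - 77 = -77 - 56*J*s)
w(E, Y) = 4
j(l) = 0 (j(l) = l*(3 - 3) = l*0 = 0)
(j(w(-25, 14)) + K(-194, 227))*(297443 + (-62842 + 17422)) = (0 + (-77 - 56*227*(-194)))*(297443 + (-62842 + 17422)) = (0 + (-77 + 2466128))*(297443 - 45420) = (0 + 2466051)*252023 = 2466051*252023 = 621501571173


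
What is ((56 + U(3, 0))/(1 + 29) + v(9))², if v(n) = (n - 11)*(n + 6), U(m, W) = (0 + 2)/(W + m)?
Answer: 64009/81 ≈ 790.23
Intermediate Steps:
U(m, W) = 2/(W + m)
v(n) = (-11 + n)*(6 + n)
((56 + U(3, 0))/(1 + 29) + v(9))² = ((56 + 2/(0 + 3))/(1 + 29) + (-66 + 9² - 5*9))² = ((56 + 2/3)/30 + (-66 + 81 - 45))² = ((56 + 2*(⅓))*(1/30) - 30)² = ((56 + ⅔)*(1/30) - 30)² = ((170/3)*(1/30) - 30)² = (17/9 - 30)² = (-253/9)² = 64009/81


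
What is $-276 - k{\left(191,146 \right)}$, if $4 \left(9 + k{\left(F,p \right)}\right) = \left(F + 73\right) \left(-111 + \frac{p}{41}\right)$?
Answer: $\frac{279783}{41} \approx 6824.0$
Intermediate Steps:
$k{\left(F,p \right)} = -9 + \frac{\left(-111 + \frac{p}{41}\right) \left(73 + F\right)}{4}$ ($k{\left(F,p \right)} = -9 + \frac{\left(F + 73\right) \left(-111 + \frac{p}{41}\right)}{4} = -9 + \frac{\left(73 + F\right) \left(-111 + p \frac{1}{41}\right)}{4} = -9 + \frac{\left(73 + F\right) \left(-111 + \frac{p}{41}\right)}{4} = -9 + \frac{\left(-111 + \frac{p}{41}\right) \left(73 + F\right)}{4}$)
$-276 - k{\left(191,146 \right)} = -276 - \left(- \frac{8139}{4} - \frac{21201}{4} + \frac{73}{164} \cdot 146 + \frac{1}{164} \cdot 191 \cdot 146\right) = -276 - \left(- \frac{8139}{4} - \frac{21201}{4} + \frac{5329}{82} + \frac{13943}{82}\right) = -276 - - \frac{291099}{41} = -276 + \frac{291099}{41} = \frac{279783}{41}$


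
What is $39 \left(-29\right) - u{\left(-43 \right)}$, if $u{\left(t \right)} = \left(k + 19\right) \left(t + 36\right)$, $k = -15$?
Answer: $-1103$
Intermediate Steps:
$u{\left(t \right)} = 144 + 4 t$ ($u{\left(t \right)} = \left(-15 + 19\right) \left(t + 36\right) = 4 \left(36 + t\right) = 144 + 4 t$)
$39 \left(-29\right) - u{\left(-43 \right)} = 39 \left(-29\right) - \left(144 + 4 \left(-43\right)\right) = -1131 - \left(144 - 172\right) = -1131 - -28 = -1131 + 28 = -1103$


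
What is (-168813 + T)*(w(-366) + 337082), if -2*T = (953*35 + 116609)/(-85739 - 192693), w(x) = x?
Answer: -1978327138355943/34804 ≈ -5.6842e+10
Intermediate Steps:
T = 37491/139216 (T = -(953*35 + 116609)/(2*(-85739 - 192693)) = -(33355 + 116609)/(2*(-278432)) = -74982*(-1)/278432 = -½*(-37491/69608) = 37491/139216 ≈ 0.26930)
(-168813 + T)*(w(-366) + 337082) = (-168813 + 37491/139216)*(-366 + 337082) = -23501433117/139216*336716 = -1978327138355943/34804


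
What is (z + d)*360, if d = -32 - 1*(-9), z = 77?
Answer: 19440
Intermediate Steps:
d = -23 (d = -32 + 9 = -23)
(z + d)*360 = (77 - 23)*360 = 54*360 = 19440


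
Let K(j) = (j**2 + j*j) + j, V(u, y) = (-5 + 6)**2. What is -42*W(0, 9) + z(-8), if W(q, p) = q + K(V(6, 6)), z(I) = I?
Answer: -134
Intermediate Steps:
V(u, y) = 1 (V(u, y) = 1**2 = 1)
K(j) = j + 2*j**2 (K(j) = (j**2 + j**2) + j = 2*j**2 + j = j + 2*j**2)
W(q, p) = 3 + q (W(q, p) = q + 1*(1 + 2*1) = q + 1*(1 + 2) = q + 1*3 = q + 3 = 3 + q)
-42*W(0, 9) + z(-8) = -42*(3 + 0) - 8 = -42*3 - 8 = -126 - 8 = -134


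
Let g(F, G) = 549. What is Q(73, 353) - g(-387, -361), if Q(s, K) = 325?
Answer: -224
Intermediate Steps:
Q(73, 353) - g(-387, -361) = 325 - 1*549 = 325 - 549 = -224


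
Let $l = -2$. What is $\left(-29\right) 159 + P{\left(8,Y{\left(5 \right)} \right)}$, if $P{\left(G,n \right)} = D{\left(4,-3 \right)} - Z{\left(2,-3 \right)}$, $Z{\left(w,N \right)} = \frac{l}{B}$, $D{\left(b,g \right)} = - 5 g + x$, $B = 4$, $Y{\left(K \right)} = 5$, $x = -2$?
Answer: $- \frac{9195}{2} \approx -4597.5$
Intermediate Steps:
$D{\left(b,g \right)} = -2 - 5 g$ ($D{\left(b,g \right)} = - 5 g - 2 = -2 - 5 g$)
$Z{\left(w,N \right)} = - \frac{1}{2}$ ($Z{\left(w,N \right)} = - \frac{2}{4} = \left(-2\right) \frac{1}{4} = - \frac{1}{2}$)
$P{\left(G,n \right)} = \frac{27}{2}$ ($P{\left(G,n \right)} = \left(-2 - -15\right) - - \frac{1}{2} = \left(-2 + 15\right) + \frac{1}{2} = 13 + \frac{1}{2} = \frac{27}{2}$)
$\left(-29\right) 159 + P{\left(8,Y{\left(5 \right)} \right)} = \left(-29\right) 159 + \frac{27}{2} = -4611 + \frac{27}{2} = - \frac{9195}{2}$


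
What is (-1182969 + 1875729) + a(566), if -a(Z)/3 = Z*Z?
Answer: -268308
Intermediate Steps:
a(Z) = -3*Z² (a(Z) = -3*Z*Z = -3*Z²)
(-1182969 + 1875729) + a(566) = (-1182969 + 1875729) - 3*566² = 692760 - 3*320356 = 692760 - 961068 = -268308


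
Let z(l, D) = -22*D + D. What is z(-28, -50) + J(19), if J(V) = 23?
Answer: 1073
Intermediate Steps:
z(l, D) = -21*D
z(-28, -50) + J(19) = -21*(-50) + 23 = 1050 + 23 = 1073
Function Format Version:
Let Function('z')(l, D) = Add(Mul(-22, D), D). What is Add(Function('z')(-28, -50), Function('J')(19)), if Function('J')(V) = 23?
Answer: 1073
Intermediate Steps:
Function('z')(l, D) = Mul(-21, D)
Add(Function('z')(-28, -50), Function('J')(19)) = Add(Mul(-21, -50), 23) = Add(1050, 23) = 1073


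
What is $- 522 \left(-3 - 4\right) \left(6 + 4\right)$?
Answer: $36540$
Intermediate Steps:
$- 522 \left(-3 - 4\right) \left(6 + 4\right) = - 522 \left(\left(-7\right) 10\right) = \left(-522\right) \left(-70\right) = 36540$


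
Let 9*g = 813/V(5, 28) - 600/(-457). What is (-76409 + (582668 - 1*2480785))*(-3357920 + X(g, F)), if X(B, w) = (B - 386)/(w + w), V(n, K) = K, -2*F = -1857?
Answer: 78775173449450554261/11881086 ≈ 6.6303e+12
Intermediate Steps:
F = 1857/2 (F = -½*(-1857) = 1857/2 ≈ 928.50)
g = 43149/12796 (g = (813/28 - 600/(-457))/9 = (813*(1/28) - 600*(-1/457))/9 = (813/28 + 600/457)/9 = (⅑)*(388341/12796) = 43149/12796 ≈ 3.3721)
X(B, w) = (-386 + B)/(2*w) (X(B, w) = (-386 + B)/((2*w)) = (-386 + B)*(1/(2*w)) = (-386 + B)/(2*w))
(-76409 + (582668 - 1*2480785))*(-3357920 + X(g, F)) = (-76409 + (582668 - 1*2480785))*(-3357920 + (-386 + 43149/12796)/(2*(1857/2))) = (-76409 + (582668 - 2480785))*(-3357920 + (½)*(2/1857)*(-4896107/12796)) = (-76409 - 1898117)*(-3357920 - 4896107/23762172) = -1974526*(-79791477498347/23762172) = 78775173449450554261/11881086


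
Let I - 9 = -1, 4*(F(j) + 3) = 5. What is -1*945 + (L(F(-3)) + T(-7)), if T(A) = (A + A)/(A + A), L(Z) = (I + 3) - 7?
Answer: -940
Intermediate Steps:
F(j) = -7/4 (F(j) = -3 + (1/4)*5 = -3 + 5/4 = -7/4)
I = 8 (I = 9 - 1 = 8)
L(Z) = 4 (L(Z) = (8 + 3) - 7 = 11 - 7 = 4)
T(A) = 1 (T(A) = (2*A)/((2*A)) = (2*A)*(1/(2*A)) = 1)
-1*945 + (L(F(-3)) + T(-7)) = -1*945 + (4 + 1) = -945 + 5 = -940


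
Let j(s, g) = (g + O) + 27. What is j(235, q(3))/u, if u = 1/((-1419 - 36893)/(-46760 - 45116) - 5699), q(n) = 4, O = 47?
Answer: -10209478734/22969 ≈ -4.4449e+5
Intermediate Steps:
u = -22969/130890753 (u = 1/(-38312/(-91876) - 5699) = 1/(-38312*(-1/91876) - 5699) = 1/(9578/22969 - 5699) = 1/(-130890753/22969) = -22969/130890753 ≈ -0.00017548)
j(s, g) = 74 + g (j(s, g) = (g + 47) + 27 = (47 + g) + 27 = 74 + g)
j(235, q(3))/u = (74 + 4)/(-22969/130890753) = 78*(-130890753/22969) = -10209478734/22969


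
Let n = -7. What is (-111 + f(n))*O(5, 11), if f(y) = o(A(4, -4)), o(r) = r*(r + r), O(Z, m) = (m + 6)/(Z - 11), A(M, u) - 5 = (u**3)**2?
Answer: -190605649/2 ≈ -9.5303e+7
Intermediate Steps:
A(M, u) = 5 + u**6 (A(M, u) = 5 + (u**3)**2 = 5 + u**6)
O(Z, m) = (6 + m)/(-11 + Z)
o(r) = 2*r**2 (o(r) = r*(2*r) = 2*r**2)
f(y) = 33636402 (f(y) = 2*(5 + (-4)**6)**2 = 2*(5 + 4096)**2 = 2*4101**2 = 2*16818201 = 33636402)
(-111 + f(n))*O(5, 11) = (-111 + 33636402)*((6 + 11)/(-11 + 5)) = 33636291*(17/(-6)) = 33636291*(-1/6*17) = 33636291*(-17/6) = -190605649/2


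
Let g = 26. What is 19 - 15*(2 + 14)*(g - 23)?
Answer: -701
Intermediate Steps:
19 - 15*(2 + 14)*(g - 23) = 19 - 15*(2 + 14)*(26 - 23) = 19 - 240*3 = 19 - 15*48 = 19 - 720 = -701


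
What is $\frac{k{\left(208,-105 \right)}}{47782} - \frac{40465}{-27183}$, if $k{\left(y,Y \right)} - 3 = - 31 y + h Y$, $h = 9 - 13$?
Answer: $\frac{1769721055}{1298858106} \approx 1.3625$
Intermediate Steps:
$h = -4$ ($h = 9 - 13 = -4$)
$k{\left(y,Y \right)} = 3 - 31 y - 4 Y$ ($k{\left(y,Y \right)} = 3 - \left(4 Y + 31 y\right) = 3 - 31 y - 4 Y$)
$\frac{k{\left(208,-105 \right)}}{47782} - \frac{40465}{-27183} = \frac{3 - 6448 - -420}{47782} - \frac{40465}{-27183} = \left(3 - 6448 + 420\right) \frac{1}{47782} - - \frac{40465}{27183} = \left(-6025\right) \frac{1}{47782} + \frac{40465}{27183} = - \frac{6025}{47782} + \frac{40465}{27183} = \frac{1769721055}{1298858106}$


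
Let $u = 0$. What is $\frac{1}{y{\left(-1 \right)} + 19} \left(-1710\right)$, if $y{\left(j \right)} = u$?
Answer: $-90$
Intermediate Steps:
$y{\left(j \right)} = 0$
$\frac{1}{y{\left(-1 \right)} + 19} \left(-1710\right) = \frac{1}{0 + 19} \left(-1710\right) = \frac{1}{19} \left(-1710\right) = -90$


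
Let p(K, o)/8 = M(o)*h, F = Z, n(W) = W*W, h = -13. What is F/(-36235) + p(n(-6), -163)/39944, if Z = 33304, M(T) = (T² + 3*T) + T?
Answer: -12374619307/180921355 ≈ -68.398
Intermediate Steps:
n(W) = W²
M(T) = T² + 4*T
F = 33304
p(K, o) = -104*o*(4 + o) (p(K, o) = 8*((o*(4 + o))*(-13)) = 8*(-13*o*(4 + o)) = -104*o*(4 + o))
F/(-36235) + p(n(-6), -163)/39944 = 33304/(-36235) - 104*(-163)*(4 - 163)/39944 = 33304*(-1/36235) - 104*(-163)*(-159)*(1/39944) = -33304/36235 - 2695368*1/39944 = -33304/36235 - 336921/4993 = -12374619307/180921355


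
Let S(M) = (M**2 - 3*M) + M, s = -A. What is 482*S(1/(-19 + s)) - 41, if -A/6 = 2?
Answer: 5221/49 ≈ 106.55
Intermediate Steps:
A = -12 (A = -6*2 = -12)
s = 12 (s = -1*(-12) = 12)
S(M) = M**2 - 2*M
482*S(1/(-19 + s)) - 41 = 482*((-2 + 1/(-19 + 12))/(-19 + 12)) - 41 = 482*((-2 + 1/(-7))/(-7)) - 41 = 482*(-(-2 - 1/7)/7) - 41 = 482*(-1/7*(-15/7)) - 41 = 482*(15/49) - 41 = 7230/49 - 41 = 5221/49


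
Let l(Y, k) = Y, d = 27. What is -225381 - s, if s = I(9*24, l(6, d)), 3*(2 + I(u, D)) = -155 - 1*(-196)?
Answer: -676178/3 ≈ -2.2539e+5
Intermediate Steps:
I(u, D) = 35/3 (I(u, D) = -2 + (-155 - 1*(-196))/3 = -2 + (-155 + 196)/3 = -2 + (1/3)*41 = -2 + 41/3 = 35/3)
s = 35/3 ≈ 11.667
-225381 - s = -225381 - 1*35/3 = -225381 - 35/3 = -676178/3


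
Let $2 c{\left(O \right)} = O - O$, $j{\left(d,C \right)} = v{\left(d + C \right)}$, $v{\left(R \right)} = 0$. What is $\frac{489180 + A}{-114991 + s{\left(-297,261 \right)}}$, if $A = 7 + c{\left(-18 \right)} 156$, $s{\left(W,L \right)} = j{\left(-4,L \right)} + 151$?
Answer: $- \frac{489187}{114840} \approx -4.2597$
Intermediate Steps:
$j{\left(d,C \right)} = 0$
$c{\left(O \right)} = 0$ ($c{\left(O \right)} = \frac{O - O}{2} = \frac{1}{2} \cdot 0 = 0$)
$s{\left(W,L \right)} = 151$ ($s{\left(W,L \right)} = 0 + 151 = 151$)
$A = 7$ ($A = 7 + 0 \cdot 156 = 7 + 0 = 7$)
$\frac{489180 + A}{-114991 + s{\left(-297,261 \right)}} = \frac{489180 + 7}{-114991 + 151} = \frac{489187}{-114840} = 489187 \left(- \frac{1}{114840}\right) = - \frac{489187}{114840}$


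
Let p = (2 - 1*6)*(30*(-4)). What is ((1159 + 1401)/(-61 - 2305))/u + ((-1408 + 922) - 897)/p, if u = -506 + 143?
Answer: -197761969/68708640 ≈ -2.8783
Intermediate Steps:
u = -363
p = 480 (p = (2 - 6)*(-120) = -4*(-120) = 480)
((1159 + 1401)/(-61 - 2305))/u + ((-1408 + 922) - 897)/p = ((1159 + 1401)/(-61 - 2305))/(-363) + ((-1408 + 922) - 897)/480 = (2560/(-2366))*(-1/363) + (-486 - 897)*(1/480) = (2560*(-1/2366))*(-1/363) - 1383*1/480 = -1280/1183*(-1/363) - 461/160 = 1280/429429 - 461/160 = -197761969/68708640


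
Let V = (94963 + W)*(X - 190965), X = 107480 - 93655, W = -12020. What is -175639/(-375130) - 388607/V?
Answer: 36867511840767/78737230864180 ≈ 0.46824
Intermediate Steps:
X = 13825
V = -14692523020 (V = (94963 - 12020)*(13825 - 190965) = 82943*(-177140) = -14692523020)
-175639/(-375130) - 388607/V = -175639/(-375130) - 388607/(-14692523020) = -175639*(-1/375130) - 388607*(-1/14692523020) = 175639/375130 + 388607/14692523020 = 36867511840767/78737230864180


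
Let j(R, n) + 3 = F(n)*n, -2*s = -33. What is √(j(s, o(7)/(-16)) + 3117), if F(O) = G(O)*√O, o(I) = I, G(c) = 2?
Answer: √(199296 - 14*I*√7)/8 ≈ 55.803 - 0.0051857*I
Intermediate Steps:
s = 33/2 (s = -½*(-33) = 33/2 ≈ 16.500)
F(O) = 2*√O
j(R, n) = -3 + 2*n^(3/2) (j(R, n) = -3 + (2*√n)*n = -3 + 2*n^(3/2))
√(j(s, o(7)/(-16)) + 3117) = √((-3 + 2*(7/(-16))^(3/2)) + 3117) = √((-3 + 2*(7*(-1/16))^(3/2)) + 3117) = √((-3 + 2*(-7/16)^(3/2)) + 3117) = √((-3 + 2*(-7*I*√7/64)) + 3117) = √((-3 - 7*I*√7/32) + 3117) = √(3114 - 7*I*√7/32)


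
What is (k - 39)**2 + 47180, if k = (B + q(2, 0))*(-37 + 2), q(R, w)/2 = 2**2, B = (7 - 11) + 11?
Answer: 365276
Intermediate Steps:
B = 7 (B = -4 + 11 = 7)
q(R, w) = 8 (q(R, w) = 2*2**2 = 2*4 = 8)
k = -525 (k = (7 + 8)*(-37 + 2) = 15*(-35) = -525)
(k - 39)**2 + 47180 = (-525 - 39)**2 + 47180 = (-564)**2 + 47180 = 318096 + 47180 = 365276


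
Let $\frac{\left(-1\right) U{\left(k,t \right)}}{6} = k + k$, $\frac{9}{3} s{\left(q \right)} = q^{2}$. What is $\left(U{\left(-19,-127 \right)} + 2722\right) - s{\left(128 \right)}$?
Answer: $- \frac{7534}{3} \approx -2511.3$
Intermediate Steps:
$s{\left(q \right)} = \frac{q^{2}}{3}$
$U{\left(k,t \right)} = - 12 k$ ($U{\left(k,t \right)} = - 6 \left(k + k\right) = - 6 \cdot 2 k = - 12 k$)
$\left(U{\left(-19,-127 \right)} + 2722\right) - s{\left(128 \right)} = \left(\left(-12\right) \left(-19\right) + 2722\right) - \frac{128^{2}}{3} = \left(228 + 2722\right) - \frac{1}{3} \cdot 16384 = 2950 - \frac{16384}{3} = - \frac{7534}{3}$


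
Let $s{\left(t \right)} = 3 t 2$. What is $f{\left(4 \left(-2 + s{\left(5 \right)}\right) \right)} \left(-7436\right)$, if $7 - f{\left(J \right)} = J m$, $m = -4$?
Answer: $-3383380$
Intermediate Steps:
$s{\left(t \right)} = 6 t$
$f{\left(J \right)} = 7 + 4 J$ ($f{\left(J \right)} = 7 - J \left(-4\right) = 7 - - 4 J = 7 + 4 J$)
$f{\left(4 \left(-2 + s{\left(5 \right)}\right) \right)} \left(-7436\right) = \left(7 + 4 \cdot 4 \left(-2 + 6 \cdot 5\right)\right) \left(-7436\right) = \left(7 + 4 \cdot 4 \left(-2 + 30\right)\right) \left(-7436\right) = \left(7 + 4 \cdot 4 \cdot 28\right) \left(-7436\right) = \left(7 + 4 \cdot 112\right) \left(-7436\right) = \left(7 + 448\right) \left(-7436\right) = 455 \left(-7436\right) = -3383380$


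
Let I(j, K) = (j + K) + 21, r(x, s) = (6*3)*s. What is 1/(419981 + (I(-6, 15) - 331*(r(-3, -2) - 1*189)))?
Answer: 1/494486 ≈ 2.0223e-6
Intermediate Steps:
r(x, s) = 18*s
I(j, K) = 21 + K + j (I(j, K) = (K + j) + 21 = 21 + K + j)
1/(419981 + (I(-6, 15) - 331*(r(-3, -2) - 1*189))) = 1/(419981 + ((21 + 15 - 6) - 331*(18*(-2) - 1*189))) = 1/(419981 + (30 - 331*(-36 - 189))) = 1/(419981 + (30 - 331*(-225))) = 1/(419981 + (30 + 74475)) = 1/(419981 + 74505) = 1/494486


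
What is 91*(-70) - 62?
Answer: -6432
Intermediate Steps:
91*(-70) - 62 = -6370 - 62 = -6432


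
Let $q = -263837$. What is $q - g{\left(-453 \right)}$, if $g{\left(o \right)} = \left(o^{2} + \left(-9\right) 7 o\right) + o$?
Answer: $-497132$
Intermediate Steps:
$g{\left(o \right)} = o^{2} - 62 o$ ($g{\left(o \right)} = \left(o^{2} - 63 o\right) + o = o^{2} - 62 o$)
$q - g{\left(-453 \right)} = -263837 - - 453 \left(-62 - 453\right) = -263837 - \left(-453\right) \left(-515\right) = -263837 - 233295 = -497132$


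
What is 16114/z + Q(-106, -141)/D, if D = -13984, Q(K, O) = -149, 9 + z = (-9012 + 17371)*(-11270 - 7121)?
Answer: 11340244073/1074882802976 ≈ 0.010550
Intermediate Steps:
z = -153730378 (z = -9 + (-9012 + 17371)*(-11270 - 7121) = -9 + 8359*(-18391) = -9 - 153730369 = -153730378)
16114/z + Q(-106, -141)/D = 16114/(-153730378) - 149/(-13984) = 16114*(-1/153730378) - 149*(-1/13984) = -8057/76865189 + 149/13984 = 11340244073/1074882802976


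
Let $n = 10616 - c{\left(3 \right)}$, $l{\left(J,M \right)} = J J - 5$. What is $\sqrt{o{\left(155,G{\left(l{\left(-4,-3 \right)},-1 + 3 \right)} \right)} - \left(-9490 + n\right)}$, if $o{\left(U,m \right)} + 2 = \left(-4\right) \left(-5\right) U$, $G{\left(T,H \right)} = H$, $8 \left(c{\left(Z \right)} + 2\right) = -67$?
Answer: $\frac{\sqrt{31386}}{4} \approx 44.29$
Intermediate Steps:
$c{\left(Z \right)} = - \frac{83}{8}$ ($c{\left(Z \right)} = -2 + \frac{1}{8} \left(-67\right) = -2 - \frac{67}{8} = - \frac{83}{8}$)
$l{\left(J,M \right)} = -5 + J^{2}$ ($l{\left(J,M \right)} = J^{2} - 5 = -5 + J^{2}$)
$n = \frac{85011}{8}$ ($n = 10616 - - \frac{83}{8} = 10616 + \frac{83}{8} = \frac{85011}{8} \approx 10626.0$)
$o{\left(U,m \right)} = -2 + 20 U$ ($o{\left(U,m \right)} = -2 + \left(-4\right) \left(-5\right) U = -2 + 20 U$)
$\sqrt{o{\left(155,G{\left(l{\left(-4,-3 \right)},-1 + 3 \right)} \right)} - \left(-9490 + n\right)} = \sqrt{\left(-2 + 20 \cdot 155\right) + \left(9490 - \frac{85011}{8}\right)} = \sqrt{\left(-2 + 3100\right) + \left(9490 - \frac{85011}{8}\right)} = \sqrt{3098 - \frac{9091}{8}} = \sqrt{\frac{15693}{8}} = \frac{\sqrt{31386}}{4}$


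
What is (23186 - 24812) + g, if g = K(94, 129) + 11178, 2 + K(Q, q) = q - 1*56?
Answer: 9623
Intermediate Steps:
K(Q, q) = -58 + q (K(Q, q) = -2 + (q - 1*56) = -2 + (q - 56) = -2 + (-56 + q) = -58 + q)
g = 11249 (g = (-58 + 129) + 11178 = 71 + 11178 = 11249)
(23186 - 24812) + g = (23186 - 24812) + 11249 = -1626 + 11249 = 9623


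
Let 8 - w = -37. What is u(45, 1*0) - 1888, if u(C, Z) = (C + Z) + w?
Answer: -1798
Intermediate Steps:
w = 45 (w = 8 - 1*(-37) = 8 + 37 = 45)
u(C, Z) = 45 + C + Z (u(C, Z) = (C + Z) + 45 = 45 + C + Z)
u(45, 1*0) - 1888 = (45 + 45 + 1*0) - 1888 = (45 + 45 + 0) - 1888 = 90 - 1888 = -1798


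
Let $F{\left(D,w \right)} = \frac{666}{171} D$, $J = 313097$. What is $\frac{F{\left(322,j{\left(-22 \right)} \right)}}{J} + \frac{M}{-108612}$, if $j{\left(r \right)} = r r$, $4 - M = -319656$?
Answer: $- \frac{474754786661}{161528933979} \approx -2.9391$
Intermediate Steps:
$M = 319660$ ($M = 4 - -319656 = 4 + 319656 = 319660$)
$j{\left(r \right)} = r^{2}$
$F{\left(D,w \right)} = \frac{74 D}{19}$ ($F{\left(D,w \right)} = 666 \cdot \frac{1}{171} D = \frac{74 D}{19}$)
$\frac{F{\left(322,j{\left(-22 \right)} \right)}}{J} + \frac{M}{-108612} = \frac{\frac{74}{19} \cdot 322}{313097} + \frac{319660}{-108612} = \frac{23828}{19} \cdot \frac{1}{313097} + 319660 \left(- \frac{1}{108612}\right) = \frac{23828}{5948843} - \frac{79915}{27153} = - \frac{474754786661}{161528933979}$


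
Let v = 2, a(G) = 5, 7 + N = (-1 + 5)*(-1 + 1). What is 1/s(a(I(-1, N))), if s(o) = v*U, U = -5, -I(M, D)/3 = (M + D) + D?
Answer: -⅒ ≈ -0.10000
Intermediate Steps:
N = -7 (N = -7 + (-1 + 5)*(-1 + 1) = -7 + 4*0 = -7 + 0 = -7)
I(M, D) = -6*D - 3*M (I(M, D) = -3*((M + D) + D) = -3*((D + M) + D) = -3*(M + 2*D) = -6*D - 3*M)
s(o) = -10 (s(o) = 2*(-5) = -10)
1/s(a(I(-1, N))) = 1/(-10) = -⅒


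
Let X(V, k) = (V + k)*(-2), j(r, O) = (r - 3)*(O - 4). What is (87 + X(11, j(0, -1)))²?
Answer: 1225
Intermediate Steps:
j(r, O) = (-4 + O)*(-3 + r) (j(r, O) = (-3 + r)*(-4 + O) = (-4 + O)*(-3 + r))
X(V, k) = -2*V - 2*k
(87 + X(11, j(0, -1)))² = (87 + (-2*11 - 2*(12 - 4*0 - 3*(-1) - 1*0)))² = (87 + (-22 - 2*(12 + 0 + 3 + 0)))² = (87 + (-22 - 2*15))² = (87 + (-22 - 30))² = (87 - 52)² = 35² = 1225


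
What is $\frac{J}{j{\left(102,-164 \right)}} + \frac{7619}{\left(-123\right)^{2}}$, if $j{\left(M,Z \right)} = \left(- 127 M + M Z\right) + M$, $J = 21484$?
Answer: $- \frac{8305118}{37292985} \approx -0.2227$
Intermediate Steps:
$j{\left(M,Z \right)} = - 126 M + M Z$
$\frac{J}{j{\left(102,-164 \right)}} + \frac{7619}{\left(-123\right)^{2}} = \frac{21484}{102 \left(-126 - 164\right)} + \frac{7619}{\left(-123\right)^{2}} = \frac{21484}{102 \left(-290\right)} + \frac{7619}{15129} = \frac{21484}{-29580} + 7619 \cdot \frac{1}{15129} = 21484 \left(- \frac{1}{29580}\right) + \frac{7619}{15129} = - \frac{5371}{7395} + \frac{7619}{15129} = - \frac{8305118}{37292985}$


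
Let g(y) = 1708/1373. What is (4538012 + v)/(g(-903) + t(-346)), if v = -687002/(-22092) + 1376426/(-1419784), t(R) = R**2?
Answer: 24429039160373709647/644457931247644416 ≈ 37.906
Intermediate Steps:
g(y) = 1708/1373 (g(y) = 1708*(1/1373) = 1708/1373)
v = 118123305547/3920733516 (v = -687002*(-1/22092) + 1376426*(-1/1419784) = 343501/11046 - 688213/709892 = 118123305547/3920733516 ≈ 30.128)
(4538012 + v)/(g(-903) + t(-346)) = (4538012 + 118123305547/3920733516)/(1708/1373 + (-346)**2) = 17792453867715739/(3920733516*(1708/1373 + 119716)) = 17792453867715739/(3920733516*(164371776/1373)) = (17792453867715739/3920733516)*(1373/164371776) = 24429039160373709647/644457931247644416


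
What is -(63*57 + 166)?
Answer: -3757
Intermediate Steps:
-(63*57 + 166) = -(3591 + 166) = -1*3757 = -3757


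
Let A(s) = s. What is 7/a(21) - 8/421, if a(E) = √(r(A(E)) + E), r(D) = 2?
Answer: -8/421 + 7*√23/23 ≈ 1.4406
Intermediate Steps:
a(E) = √(2 + E)
7/a(21) - 8/421 = 7/(√(2 + 21)) - 8/421 = 7/(√23) - 8*1/421 = 7*(√23/23) - 8/421 = 7*√23/23 - 8/421 = -8/421 + 7*√23/23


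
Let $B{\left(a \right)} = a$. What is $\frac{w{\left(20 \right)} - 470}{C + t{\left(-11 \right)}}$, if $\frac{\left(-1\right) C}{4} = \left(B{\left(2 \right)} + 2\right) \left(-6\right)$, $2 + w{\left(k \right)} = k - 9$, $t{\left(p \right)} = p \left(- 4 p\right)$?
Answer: $\frac{461}{388} \approx 1.1881$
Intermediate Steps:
$t{\left(p \right)} = - 4 p^{2}$
$w{\left(k \right)} = -11 + k$ ($w{\left(k \right)} = -2 + \left(k - 9\right) = -2 + \left(-9 + k\right) = -11 + k$)
$C = 96$ ($C = - 4 \left(2 + 2\right) \left(-6\right) = - 4 \cdot 4 \left(-6\right) = \left(-4\right) \left(-24\right) = 96$)
$\frac{w{\left(20 \right)} - 470}{C + t{\left(-11 \right)}} = \frac{\left(-11 + 20\right) - 470}{96 - 4 \left(-11\right)^{2}} = \frac{9 - 470}{96 - 484} = - \frac{461}{96 - 484} = - \frac{461}{-388} = \left(-461\right) \left(- \frac{1}{388}\right) = \frac{461}{388}$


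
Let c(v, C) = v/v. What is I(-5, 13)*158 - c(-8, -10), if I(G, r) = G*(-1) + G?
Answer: -1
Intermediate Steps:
c(v, C) = 1
I(G, r) = 0 (I(G, r) = -G + G = 0)
I(-5, 13)*158 - c(-8, -10) = 0*158 - 1*1 = 0 - 1 = -1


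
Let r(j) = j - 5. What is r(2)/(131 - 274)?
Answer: 3/143 ≈ 0.020979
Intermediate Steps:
r(j) = -5 + j
r(2)/(131 - 274) = (-5 + 2)/(131 - 274) = -3/(-143) = -3*(-1/143) = 3/143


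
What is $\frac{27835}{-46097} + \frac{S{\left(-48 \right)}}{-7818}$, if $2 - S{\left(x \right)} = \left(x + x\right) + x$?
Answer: $- \frac{112172096}{180193173} \approx -0.62251$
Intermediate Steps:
$S{\left(x \right)} = 2 - 3 x$ ($S{\left(x \right)} = 2 - \left(\left(x + x\right) + x\right) = 2 - \left(2 x + x\right) = 2 - 3 x$)
$\frac{27835}{-46097} + \frac{S{\left(-48 \right)}}{-7818} = \frac{27835}{-46097} + \frac{2 - -144}{-7818} = 27835 \left(- \frac{1}{46097}\right) + \left(2 + 144\right) \left(- \frac{1}{7818}\right) = - \frac{27835}{46097} + 146 \left(- \frac{1}{7818}\right) = - \frac{27835}{46097} - \frac{73}{3909} = - \frac{112172096}{180193173}$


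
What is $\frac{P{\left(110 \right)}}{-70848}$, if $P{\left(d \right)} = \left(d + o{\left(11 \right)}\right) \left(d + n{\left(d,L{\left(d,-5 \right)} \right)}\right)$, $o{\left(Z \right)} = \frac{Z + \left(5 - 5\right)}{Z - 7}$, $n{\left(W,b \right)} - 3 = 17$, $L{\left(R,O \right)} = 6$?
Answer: $- \frac{715}{3456} \approx -0.20689$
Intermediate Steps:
$n{\left(W,b \right)} = 20$ ($n{\left(W,b \right)} = 3 + 17 = 20$)
$o{\left(Z \right)} = \frac{Z}{-7 + Z}$ ($o{\left(Z \right)} = \frac{Z + \left(5 - 5\right)}{-7 + Z} = \frac{Z + 0}{-7 + Z} = \frac{Z}{-7 + Z}$)
$P{\left(d \right)} = \left(20 + d\right) \left(\frac{11}{4} + d\right)$ ($P{\left(d \right)} = \left(d + \frac{11}{-7 + 11}\right) \left(d + 20\right) = \left(d + \frac{11}{4}\right) \left(20 + d\right) = \left(\frac{11}{4} + d\right) \left(20 + d\right) = \left(20 + d\right) \left(\frac{11}{4} + d\right)$)
$\frac{P{\left(110 \right)}}{-70848} = \frac{55 + 110^{2} + \frac{91}{4} \cdot 110}{-70848} = \left(55 + 12100 + \frac{5005}{2}\right) \left(- \frac{1}{70848}\right) = \frac{29315}{2} \left(- \frac{1}{70848}\right) = - \frac{715}{3456}$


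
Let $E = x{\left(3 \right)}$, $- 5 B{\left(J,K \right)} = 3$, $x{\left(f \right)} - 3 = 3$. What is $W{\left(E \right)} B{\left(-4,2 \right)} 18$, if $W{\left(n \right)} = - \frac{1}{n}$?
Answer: $\frac{9}{5} \approx 1.8$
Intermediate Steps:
$x{\left(f \right)} = 6$ ($x{\left(f \right)} = 3 + 3 = 6$)
$B{\left(J,K \right)} = - \frac{3}{5}$ ($B{\left(J,K \right)} = \left(- \frac{1}{5}\right) 3 = - \frac{3}{5}$)
$E = 6$
$W{\left(E \right)} B{\left(-4,2 \right)} 18 = - \frac{1}{6} \left(- \frac{3}{5}\right) 18 = \left(-1\right) \frac{1}{6} \left(- \frac{3}{5}\right) 18 = \left(- \frac{1}{6}\right) \left(- \frac{3}{5}\right) 18 = \frac{1}{10} \cdot 18 = \frac{9}{5}$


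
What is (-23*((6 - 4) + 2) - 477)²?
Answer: 323761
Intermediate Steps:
(-23*((6 - 4) + 2) - 477)² = (-23*(2 + 2) - 477)² = (-23*4 - 477)² = (-92 - 477)² = (-569)² = 323761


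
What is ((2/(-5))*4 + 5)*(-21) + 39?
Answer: -162/5 ≈ -32.400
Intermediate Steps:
((2/(-5))*4 + 5)*(-21) + 39 = ((2*(-⅕))*4 + 5)*(-21) + 39 = (-⅖*4 + 5)*(-21) + 39 = (-8/5 + 5)*(-21) + 39 = (17/5)*(-21) + 39 = -357/5 + 39 = -162/5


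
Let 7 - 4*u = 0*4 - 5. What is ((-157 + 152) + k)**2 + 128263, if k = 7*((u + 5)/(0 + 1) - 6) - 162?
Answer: 151672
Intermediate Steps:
u = 3 (u = 7/4 - (0*4 - 5)/4 = 7/4 - (0 - 5)/4 = 7/4 - 1/4*(-5) = 7/4 + 5/4 = 3)
k = -148 (k = 7*((3 + 5)/(0 + 1) - 6) - 162 = 7*(8/1 - 6) - 162 = 7*(8*1 - 6) - 162 = 7*(8 - 6) - 162 = 7*2 - 162 = 14 - 162 = -148)
((-157 + 152) + k)**2 + 128263 = ((-157 + 152) - 148)**2 + 128263 = (-5 - 148)**2 + 128263 = (-153)**2 + 128263 = 23409 + 128263 = 151672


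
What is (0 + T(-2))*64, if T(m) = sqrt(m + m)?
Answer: 128*I ≈ 128.0*I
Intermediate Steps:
T(m) = sqrt(2)*sqrt(m) (T(m) = sqrt(2*m) = sqrt(2)*sqrt(m))
(0 + T(-2))*64 = (0 + sqrt(2)*sqrt(-2))*64 = (0 + sqrt(2)*(I*sqrt(2)))*64 = (0 + 2*I)*64 = (2*I)*64 = 128*I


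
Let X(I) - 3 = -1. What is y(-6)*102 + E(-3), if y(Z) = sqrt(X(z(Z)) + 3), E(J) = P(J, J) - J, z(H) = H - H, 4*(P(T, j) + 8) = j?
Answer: -23/4 + 102*sqrt(5) ≈ 222.33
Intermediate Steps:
P(T, j) = -8 + j/4
z(H) = 0
E(J) = -8 - 3*J/4 (E(J) = (-8 + J/4) - J = -8 - 3*J/4)
X(I) = 2 (X(I) = 3 - 1 = 2)
y(Z) = sqrt(5) (y(Z) = sqrt(2 + 3) = sqrt(5))
y(-6)*102 + E(-3) = sqrt(5)*102 + (-8 - 3/4*(-3)) = 102*sqrt(5) + (-8 + 9/4) = 102*sqrt(5) - 23/4 = -23/4 + 102*sqrt(5)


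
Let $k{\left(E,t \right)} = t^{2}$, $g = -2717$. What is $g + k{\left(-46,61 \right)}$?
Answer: $1004$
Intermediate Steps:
$g + k{\left(-46,61 \right)} = -2717 + 61^{2} = -2717 + 3721 = 1004$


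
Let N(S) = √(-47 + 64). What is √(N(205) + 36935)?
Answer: √(36935 + √17) ≈ 192.20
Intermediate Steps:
N(S) = √17
√(N(205) + 36935) = √(√17 + 36935) = √(36935 + √17)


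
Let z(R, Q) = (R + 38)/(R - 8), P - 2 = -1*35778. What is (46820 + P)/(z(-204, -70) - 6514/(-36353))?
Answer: 42557148392/3707783 ≈ 11478.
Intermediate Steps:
P = -35776 (P = 2 - 1*35778 = 2 - 35778 = -35776)
z(R, Q) = (38 + R)/(-8 + R)
(46820 + P)/(z(-204, -70) - 6514/(-36353)) = (46820 - 35776)/((38 - 204)/(-8 - 204) - 6514/(-36353)) = 11044/(-166/(-212) - 6514*(-1/36353)) = 11044/(-1/212*(-166) + 6514/36353) = 11044/(83/106 + 6514/36353) = 11044/(3707783/3853418) = 11044*(3853418/3707783) = 42557148392/3707783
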